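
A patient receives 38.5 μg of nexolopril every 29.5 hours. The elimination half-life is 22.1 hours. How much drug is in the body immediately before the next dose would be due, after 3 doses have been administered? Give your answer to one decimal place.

23.7 μg

The 3 doses were given 88.5, 59, 29.5 hours ago.
Total = 38.5·(1/2)^(88.5/22.1) + 38.5·(1/2)^(59/22.1) + 38.5·(1/2)^(29.5/22.1)
      = 2.3987 + 6.0507 + 15.263 ≈ 23.712 μg.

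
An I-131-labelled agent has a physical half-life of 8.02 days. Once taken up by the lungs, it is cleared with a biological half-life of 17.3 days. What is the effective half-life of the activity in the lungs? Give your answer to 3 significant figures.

5.48 days

1/t_eff = 1/t_phys + 1/t_biol = 1/8.02 + 1/17.3 = 0.18249 per day.
t_eff = 8.02 × 17.3 / (8.02 + 17.3) ≈ 5.4797 days.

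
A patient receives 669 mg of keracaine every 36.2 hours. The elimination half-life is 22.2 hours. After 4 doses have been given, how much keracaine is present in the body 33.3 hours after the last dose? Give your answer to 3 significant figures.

346 mg

The 4 doses were given 141.9, 105.7, 69.5, 33.3 hours ago.
Total = 669·(1/2)^(141.9/22.2) + 669·(1/2)^(105.7/22.2) + 669·(1/2)^(69.5/22.2) + 669·(1/2)^(33.3/22.2)
      = 7.9666 + 24.669 + 76.386 + 236.53 ≈ 345.55 mg.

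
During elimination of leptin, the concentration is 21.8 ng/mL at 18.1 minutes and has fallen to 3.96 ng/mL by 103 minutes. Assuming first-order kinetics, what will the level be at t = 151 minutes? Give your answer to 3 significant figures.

1.51 ng/mL

Over Δt = 103 − 18.1 = 84.9 minutes, the level fell by a factor of 21.8/3.96 ≈ 5.5051.
n = log₂(5.5051) ≈ 2.4608 half-lives, so t½ = 84.9/2.4608 ≈ 34.502 minutes.
From t = 103 to t = 151: 3.96 × (1/2)^((151−103)/34.502) ≈ 1.5097 ng/mL.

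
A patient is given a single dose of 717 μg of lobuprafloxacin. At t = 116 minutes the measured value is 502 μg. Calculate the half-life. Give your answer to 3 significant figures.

226 minutes

A/A₀ = 502/717 ≈ 0.70014.
n = log₂(1.4283) ≈ 0.51429 half-lives elapsed in 116 minutes.
t½ = 116/0.51429 ≈ 225.56 minutes.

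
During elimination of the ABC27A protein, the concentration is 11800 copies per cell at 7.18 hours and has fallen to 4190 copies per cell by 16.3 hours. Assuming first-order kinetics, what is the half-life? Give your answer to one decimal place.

Over Δt = 16.3 − 7.18 = 9.12 hours, the level fell by a factor of 11800/4190 ≈ 2.8162.
n = log₂(2.8162) ≈ 1.4938 half-lives, so t½ = 9.12/1.4938 ≈ 6.1054 hours.

6.1 hours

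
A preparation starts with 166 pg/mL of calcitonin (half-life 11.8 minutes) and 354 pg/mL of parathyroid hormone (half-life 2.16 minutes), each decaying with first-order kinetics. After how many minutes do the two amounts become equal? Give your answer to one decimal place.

2.9 minutes

Set 166·(1/2)^(t/11.8) = 354·(1/2)^(t/2.16).
Taking log₂: log₂(166/354) = t·(1/11.8 − 1/2.16).
log₂(0.46893) = -1.0926; 1/11.8 − 1/2.16 = -0.37822.
t = -1.0926 / -0.37822 ≈ 2.8887 minutes.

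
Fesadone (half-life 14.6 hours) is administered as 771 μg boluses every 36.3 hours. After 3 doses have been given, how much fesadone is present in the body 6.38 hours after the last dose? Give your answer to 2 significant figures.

690 μg

The 3 doses were given 78.98, 42.68, 6.38 hours ago.
Total = 771·(1/2)^(78.98/14.6) + 771·(1/2)^(42.68/14.6) + 771·(1/2)^(6.38/14.6)
      = 18.139 + 101.64 + 569.52 ≈ 689.3 μg.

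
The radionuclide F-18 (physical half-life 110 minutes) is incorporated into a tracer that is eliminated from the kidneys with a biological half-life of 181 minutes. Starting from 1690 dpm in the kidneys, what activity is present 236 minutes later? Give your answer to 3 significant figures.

1/t_eff = 1/t_phys + 1/t_biol = 1/110 + 1/181 = 0.014616 per minute.
t_eff = 110 × 181 / (110 + 181) ≈ 68.419 minutes.
Remaining = 1690 × (1/2)^(236/68.419) = 1690 × (1/2)^3.4493 ≈ 154.72 dpm.

155 dpm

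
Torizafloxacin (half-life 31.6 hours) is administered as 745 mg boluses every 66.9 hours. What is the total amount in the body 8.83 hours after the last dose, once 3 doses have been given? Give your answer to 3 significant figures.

788 mg

The 3 doses were given 142.63, 75.73, 8.83 hours ago.
Total = 745·(1/2)^(142.63/31.6) + 745·(1/2)^(75.73/31.6) + 745·(1/2)^(8.83/31.6)
      = 32.616 + 141.49 + 613.82 ≈ 787.93 mg.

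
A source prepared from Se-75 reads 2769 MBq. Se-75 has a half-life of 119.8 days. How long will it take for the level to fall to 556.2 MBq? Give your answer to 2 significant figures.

Fraction remaining = 556.2/2769 ≈ 0.20087.
n = log₂(2769/556.2) = ln(4.9784)/ln 2 ≈ 2.3157 half-lives.
t = n × t½ = 2.3157 × 119.8 ≈ 277.42 days.

280 days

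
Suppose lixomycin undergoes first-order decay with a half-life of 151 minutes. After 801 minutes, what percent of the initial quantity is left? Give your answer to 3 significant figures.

2.53%

n = 801/151 ≈ 5.3046 half-lives.
Fraction remaining = (1/2)^5.3046 ≈ 0.025301, i.e. 2.5301%.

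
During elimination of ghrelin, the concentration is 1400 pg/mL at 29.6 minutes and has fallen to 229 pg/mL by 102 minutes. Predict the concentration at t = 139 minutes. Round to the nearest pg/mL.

Over Δt = 102 − 29.6 = 72.4 minutes, the level fell by a factor of 1400/229 ≈ 6.1135.
n = log₂(6.1135) ≈ 2.612 half-lives, so t½ = 72.4/2.612 ≈ 27.718 minutes.
From t = 102 to t = 139: 229 × (1/2)^((139−102)/27.718) ≈ 90.782 pg/mL.

91 pg/mL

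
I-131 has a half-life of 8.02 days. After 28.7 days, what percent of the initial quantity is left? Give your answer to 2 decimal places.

n = 28.7/8.02 ≈ 3.5786 half-lives.
Fraction remaining = (1/2)^3.5786 ≈ 0.083704, i.e. 8.3704%.

8.37%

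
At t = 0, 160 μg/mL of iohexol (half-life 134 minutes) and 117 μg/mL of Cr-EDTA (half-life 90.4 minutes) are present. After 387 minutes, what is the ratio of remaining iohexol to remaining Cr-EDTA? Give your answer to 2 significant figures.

iohexol: 160 × (1/2)^(387/134) = 160 × (1/2)^2.8881 ≈ 21.614 μg/mL.
Cr-EDTA: 117 × (1/2)^(387/90.4) = 117 × (1/2)^4.281 ≈ 6.0184 μg/mL.
Ratio ≈ 21.614 / 6.0184 ≈ 3.5912.

3.6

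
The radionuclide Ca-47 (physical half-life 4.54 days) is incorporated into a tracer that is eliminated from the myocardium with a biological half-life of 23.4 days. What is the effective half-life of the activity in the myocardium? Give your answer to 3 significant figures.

1/t_eff = 1/t_phys + 1/t_biol = 1/4.54 + 1/23.4 = 0.263 per day.
t_eff = 4.54 × 23.4 / (4.54 + 23.4) ≈ 3.8023 days.

3.80 days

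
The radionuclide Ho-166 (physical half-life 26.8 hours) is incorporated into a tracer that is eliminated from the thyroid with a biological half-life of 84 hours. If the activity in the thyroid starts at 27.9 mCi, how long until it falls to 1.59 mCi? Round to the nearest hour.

84 hours

1/t_eff = 1/t_phys + 1/t_biol = 1/26.8 + 1/84 = 0.049218 per hour.
t_eff = 26.8 × 84 / (26.8 + 84) ≈ 20.318 hours.
n = log₂(27.9/1.59) ≈ 4.1332; t = 4.1332 × 20.318 ≈ 83.976 hours.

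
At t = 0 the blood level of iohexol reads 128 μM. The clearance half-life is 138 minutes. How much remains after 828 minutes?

Elapsed time is 6 half-lives (828/138).
Each half-life halves the amount: 128 × (1/2)^6 = 128/64 = 2 μM.

2 μM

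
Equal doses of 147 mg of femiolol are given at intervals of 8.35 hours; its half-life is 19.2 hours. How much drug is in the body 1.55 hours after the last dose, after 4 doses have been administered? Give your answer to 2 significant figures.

The 4 doses were given 26.6, 18.25, 9.9, 1.55 hours ago.
Total = 147·(1/2)^(26.6/19.2) + 147·(1/2)^(18.25/19.2) + 147·(1/2)^(9.9/19.2) + 147·(1/2)^(1.55/19.2)
      = 56.269 + 76.065 + 102.83 + 139 ≈ 374.16 mg.

370 mg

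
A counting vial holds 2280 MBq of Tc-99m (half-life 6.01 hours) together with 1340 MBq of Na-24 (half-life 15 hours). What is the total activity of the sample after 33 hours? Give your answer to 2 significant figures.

340 MBq

Tc-99m: 2280 × (1/2)^(33/6.01) = 2280 × (1/2)^5.4908 ≈ 50.702 MBq.
Na-24: 1340 × (1/2)^(33/15) = 1340 × (1/2)^2.2 ≈ 291.63 MBq.
Total = 50.702 + 291.63 ≈ 342.34 MBq.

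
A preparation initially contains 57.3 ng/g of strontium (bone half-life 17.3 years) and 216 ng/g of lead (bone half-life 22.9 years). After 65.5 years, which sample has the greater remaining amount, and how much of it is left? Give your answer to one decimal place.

strontium: 57.3 × (1/2)^3.7861 ≈ 4.1535 ng/g.
lead: 216 × (1/2)^2.8603 ≈ 29.746 ng/g.
Lead has more remaining, at ≈ 29.746 ng/g.

lead, 29.7 ng/g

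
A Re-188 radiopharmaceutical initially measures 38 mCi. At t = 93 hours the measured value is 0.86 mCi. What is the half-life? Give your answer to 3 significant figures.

A/A₀ = 0.86/38 ≈ 0.022632.
n = log₂(44.186) ≈ 5.4655 half-lives elapsed in 93 hours.
t½ = 93/5.4655 ≈ 17.016 hours.

17.0 hours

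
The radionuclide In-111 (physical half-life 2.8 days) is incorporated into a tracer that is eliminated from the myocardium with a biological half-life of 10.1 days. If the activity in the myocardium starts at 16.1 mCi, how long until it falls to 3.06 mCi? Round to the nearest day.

5 days

1/t_eff = 1/t_phys + 1/t_biol = 1/2.8 + 1/10.1 = 0.45615 per day.
t_eff = 2.8 × 10.1 / (2.8 + 10.1) ≈ 2.1922 days.
n = log₂(16.1/3.06) ≈ 2.3955; t = 2.3955 × 2.1922 ≈ 5.2514 days.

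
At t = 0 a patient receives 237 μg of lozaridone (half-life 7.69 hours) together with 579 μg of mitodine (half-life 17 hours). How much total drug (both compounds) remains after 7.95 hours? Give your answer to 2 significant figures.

530 μg

lozaridone: 237 × (1/2)^(7.95/7.69) = 237 × (1/2)^1.0338 ≈ 115.76 μg.
mitodine: 579 × (1/2)^(7.95/17) = 579 × (1/2)^0.46765 ≈ 418.7 μg.
Total = 115.76 + 418.7 ≈ 534.46 μg.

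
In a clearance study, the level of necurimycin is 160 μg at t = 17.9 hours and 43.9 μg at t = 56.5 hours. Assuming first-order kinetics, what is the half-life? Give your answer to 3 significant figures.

20.7 hours

Over Δt = 56.5 − 17.9 = 38.6 hours, the level fell by a factor of 160/43.9 ≈ 3.6446.
n = log₂(3.6446) ≈ 1.8658 half-lives, so t½ = 38.6/1.8658 ≈ 20.688 hours.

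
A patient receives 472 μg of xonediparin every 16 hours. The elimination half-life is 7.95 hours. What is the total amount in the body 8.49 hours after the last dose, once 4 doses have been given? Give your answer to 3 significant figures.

298 μg

The 4 doses were given 56.49, 40.49, 24.49, 8.49 hours ago.
Total = 472·(1/2)^(56.49/7.95) + 472·(1/2)^(40.49/7.95) + 472·(1/2)^(24.49/7.95) + 472·(1/2)^(8.49/7.95)
      = 3.4271 + 13.828 + 55.798 + 225.15 ≈ 298.2 μg.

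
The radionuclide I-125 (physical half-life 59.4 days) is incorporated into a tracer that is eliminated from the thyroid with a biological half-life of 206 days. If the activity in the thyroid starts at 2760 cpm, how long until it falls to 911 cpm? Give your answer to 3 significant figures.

1/t_eff = 1/t_phys + 1/t_biol = 1/59.4 + 1/206 = 0.021689 per day.
t_eff = 59.4 × 206 / (59.4 + 206) ≈ 46.106 days.
n = log₂(2760/911) ≈ 1.5991; t = 1.5991 × 46.106 ≈ 73.729 days.

73.7 days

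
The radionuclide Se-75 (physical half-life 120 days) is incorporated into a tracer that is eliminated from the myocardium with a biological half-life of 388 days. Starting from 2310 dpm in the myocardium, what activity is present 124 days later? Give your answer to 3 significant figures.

1/t_eff = 1/t_phys + 1/t_biol = 1/120 + 1/388 = 0.010911 per day.
t_eff = 120 × 388 / (120 + 388) ≈ 91.654 days.
Remaining = 2310 × (1/2)^(124/91.654) = 2310 × (1/2)^1.3529 ≈ 904.36 dpm.

904 dpm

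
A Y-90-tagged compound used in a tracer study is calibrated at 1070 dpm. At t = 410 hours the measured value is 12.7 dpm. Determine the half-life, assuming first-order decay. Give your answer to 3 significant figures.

A/A₀ = 12.7/1070 ≈ 0.011869.
n = log₂(84.252) ≈ 6.3966 half-lives elapsed in 410 hours.
t½ = 410/6.3966 ≈ 64.096 hours.

64.1 hours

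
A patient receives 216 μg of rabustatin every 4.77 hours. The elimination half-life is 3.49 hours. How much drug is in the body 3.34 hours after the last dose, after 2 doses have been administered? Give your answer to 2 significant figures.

The 2 doses were given 8.11, 3.34 hours ago.
Total = 216·(1/2)^(8.11/3.49) + 216·(1/2)^(3.34/3.49)
      = 43.145 + 111.27 ≈ 154.41 μg.

150 μg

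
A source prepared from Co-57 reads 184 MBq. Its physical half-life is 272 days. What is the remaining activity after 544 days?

Elapsed time is 2 half-lives (544/272).
Each half-life halves the amount: 184 × (1/2)^2 = 184/4 = 46 MBq.

46 MBq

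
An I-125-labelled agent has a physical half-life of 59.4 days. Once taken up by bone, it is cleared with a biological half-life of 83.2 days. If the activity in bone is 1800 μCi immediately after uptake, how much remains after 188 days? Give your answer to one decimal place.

1/t_eff = 1/t_phys + 1/t_biol = 1/59.4 + 1/83.2 = 0.028854 per day.
t_eff = 59.4 × 83.2 / (59.4 + 83.2) ≈ 34.657 days.
Remaining = 1800 × (1/2)^(188/34.657) = 1800 × (1/2)^5.4246 ≈ 41.909 μCi.

41.9 μCi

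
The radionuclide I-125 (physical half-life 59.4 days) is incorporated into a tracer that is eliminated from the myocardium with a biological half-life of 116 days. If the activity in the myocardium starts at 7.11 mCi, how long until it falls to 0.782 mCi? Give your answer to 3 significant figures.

125 days

1/t_eff = 1/t_phys + 1/t_biol = 1/59.4 + 1/116 = 0.025456 per day.
t_eff = 59.4 × 116 / (59.4 + 116) ≈ 39.284 days.
n = log₂(7.11/0.782) ≈ 3.1846; t = 3.1846 × 39.284 ≈ 125.1 days.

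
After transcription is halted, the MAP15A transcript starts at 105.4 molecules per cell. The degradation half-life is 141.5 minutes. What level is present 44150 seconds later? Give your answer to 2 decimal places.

2.87 molecules per cell

Convert the elapsed time: 44150 seconds = 735.833 minutes.
Number of half-lives: n = 735.833/141.5 ≈ 5.2002.
Remaining = 105.4 × (1/2)^5.2002 = 105.4 × 0.0272 ≈ 2.8669 molecules per cell.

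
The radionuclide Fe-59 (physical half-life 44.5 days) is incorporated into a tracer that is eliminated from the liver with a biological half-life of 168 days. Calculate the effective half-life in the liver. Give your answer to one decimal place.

1/t_eff = 1/t_phys + 1/t_biol = 1/44.5 + 1/168 = 0.028424 per day.
t_eff = 44.5 × 168 / (44.5 + 168) ≈ 35.181 days.

35.2 days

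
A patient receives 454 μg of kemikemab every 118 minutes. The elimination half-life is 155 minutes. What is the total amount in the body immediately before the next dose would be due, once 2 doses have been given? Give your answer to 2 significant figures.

430 μg

The 2 doses were given 236, 118 minutes ago.
Total = 454·(1/2)^(236/155) + 454·(1/2)^(118/155)
      = 158.02 + 267.85 ≈ 425.87 μg.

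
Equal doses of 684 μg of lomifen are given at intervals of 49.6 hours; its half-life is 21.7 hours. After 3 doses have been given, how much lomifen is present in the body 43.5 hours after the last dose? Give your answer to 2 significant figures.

The 3 doses were given 142.7, 93.1, 43.5 hours ago.
Total = 684·(1/2)^(142.7/21.7) + 684·(1/2)^(93.1/21.7) + 684·(1/2)^(43.5/21.7)
      = 7.1692 + 34.957 + 170.45 ≈ 212.58 μg.

210 μg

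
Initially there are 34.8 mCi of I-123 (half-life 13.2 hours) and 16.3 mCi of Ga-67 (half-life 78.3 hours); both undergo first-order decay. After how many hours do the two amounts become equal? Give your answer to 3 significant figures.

Set 34.8·(1/2)^(t/13.2) = 16.3·(1/2)^(t/78.3).
Taking log₂: log₂(34.8/16.3) = t·(1/13.2 − 1/78.3).
log₂(2.135) = 1.0942; 1/13.2 − 1/78.3 = 0.062986.
t = 1.0942 / 0.062986 ≈ 17.372 hours.

17.4 hours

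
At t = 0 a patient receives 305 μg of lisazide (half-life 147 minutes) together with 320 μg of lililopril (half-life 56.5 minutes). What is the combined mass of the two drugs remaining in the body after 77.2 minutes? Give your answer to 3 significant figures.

336 μg

lisazide: 305 × (1/2)^(77.2/147) = 305 × (1/2)^0.52517 ≈ 211.94 μg.
lililopril: 320 × (1/2)^(77.2/56.5) = 320 × (1/2)^1.3664 ≈ 124.12 μg.
Total = 211.94 + 124.12 ≈ 336.05 μg.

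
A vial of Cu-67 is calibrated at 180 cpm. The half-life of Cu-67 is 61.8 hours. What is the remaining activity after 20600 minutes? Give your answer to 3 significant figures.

Convert the elapsed time: 20600 minutes = 343.333 hours.
Number of half-lives: n = 343.333/61.8 ≈ 5.5556.
Remaining = 180 × (1/2)^5.5556 = 180 × 0.021262 ≈ 3.8272 cpm.

3.83 cpm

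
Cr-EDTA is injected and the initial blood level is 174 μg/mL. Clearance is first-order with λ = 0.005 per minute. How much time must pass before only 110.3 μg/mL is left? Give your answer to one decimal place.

91.2 minutes

t½ = ln 2 / λ = 0.69315 / 0.005 ≈ 138.63 minutes.
Fraction remaining = 110.3/174 ≈ 0.63391.
n = log₂(174/110.3) = ln(1.5775)/ln 2 ≈ 0.65765 half-lives.
t = n × t½ = 0.65765 × 138.63 ≈ 91.17 minutes.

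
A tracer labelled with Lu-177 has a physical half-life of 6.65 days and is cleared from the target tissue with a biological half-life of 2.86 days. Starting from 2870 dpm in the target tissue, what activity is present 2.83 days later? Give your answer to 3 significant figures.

1/t_eff = 1/t_phys + 1/t_biol = 1/6.65 + 1/2.86 = 0.50003 per day.
t_eff = 6.65 × 2.86 / (6.65 + 2.86) ≈ 1.9999 days.
Remaining = 2870 × (1/2)^(2.83/1.9999) = 2870 × (1/2)^1.4151 ≈ 1076.2 dpm.

1080 dpm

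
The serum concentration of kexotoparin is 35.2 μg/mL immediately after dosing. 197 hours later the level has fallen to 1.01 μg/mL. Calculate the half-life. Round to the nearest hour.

38 hours

A/A₀ = 1.01/35.2 ≈ 0.028693.
n = log₂(34.851) ≈ 5.1231 half-lives elapsed in 197 hours.
t½ = 197/5.1231 ≈ 38.453 hours.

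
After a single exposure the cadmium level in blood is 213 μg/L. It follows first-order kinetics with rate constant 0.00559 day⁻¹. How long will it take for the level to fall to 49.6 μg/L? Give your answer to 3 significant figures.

t½ = ln 2 / k = 0.69315 / 0.00559 ≈ 124 days.
Fraction remaining = 49.6/213 ≈ 0.23286.
n = log₂(213/49.6) = ln(4.2944)/ln 2 ≈ 2.1024 half-lives.
t = n × t½ = 2.1024 × 124 ≈ 260.7 days.

261 days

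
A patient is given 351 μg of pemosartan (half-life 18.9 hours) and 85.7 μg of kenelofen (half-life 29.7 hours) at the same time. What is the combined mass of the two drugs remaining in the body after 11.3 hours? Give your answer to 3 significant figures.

298 μg

pemosartan: 351 × (1/2)^(11.3/18.9) = 351 × (1/2)^0.59788 ≈ 231.91 μg.
kenelofen: 85.7 × (1/2)^(11.3/29.7) = 85.7 × (1/2)^0.38047 ≈ 65.834 μg.
Total = 231.91 + 65.834 ≈ 297.75 μg.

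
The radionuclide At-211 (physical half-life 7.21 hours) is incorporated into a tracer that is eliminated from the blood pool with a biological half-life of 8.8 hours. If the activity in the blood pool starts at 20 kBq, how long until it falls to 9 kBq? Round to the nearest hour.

5 hours

1/t_eff = 1/t_phys + 1/t_biol = 1/7.21 + 1/8.8 = 0.25233 per hour.
t_eff = 7.21 × 8.8 / (7.21 + 8.8) ≈ 3.963 hours.
n = log₂(20/9) ≈ 1.152; t = 1.152 × 3.963 ≈ 4.5654 hours.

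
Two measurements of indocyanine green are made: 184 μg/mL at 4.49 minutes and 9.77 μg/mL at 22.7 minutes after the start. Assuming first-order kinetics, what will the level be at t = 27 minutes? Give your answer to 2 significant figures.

4.9 μg/mL

Over Δt = 22.7 − 4.49 = 18.21 minutes, the level fell by a factor of 184/9.77 ≈ 18.833.
n = log₂(18.833) ≈ 4.2352 half-lives, so t½ = 18.21/4.2352 ≈ 4.2997 minutes.
From t = 22.7 to t = 27: 9.77 × (1/2)^((27−22.7)/4.2997) ≈ 4.8847 μg/mL.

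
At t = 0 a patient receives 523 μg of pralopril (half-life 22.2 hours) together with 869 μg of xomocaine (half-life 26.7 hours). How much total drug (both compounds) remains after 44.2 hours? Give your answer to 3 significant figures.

407 μg

pralopril: 523 × (1/2)^(44.2/22.2) = 523 × (1/2)^1.991 ≈ 131.57 μg.
xomocaine: 869 × (1/2)^(44.2/26.7) = 869 × (1/2)^1.6554 ≈ 275.86 μg.
Total = 131.57 + 275.86 ≈ 407.43 μg.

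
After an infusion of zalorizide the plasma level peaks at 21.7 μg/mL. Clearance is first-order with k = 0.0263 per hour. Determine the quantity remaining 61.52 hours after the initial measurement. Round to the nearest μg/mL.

4 μg/mL

t½ = ln 2 / k = 0.69315 / 0.0263 ≈ 26.355 hours.
Number of half-lives: n = 61.52/26.355 ≈ 2.3342.
Remaining = 21.7 × (1/2)^2.3342 = 21.7 × 0.1983 ≈ 4.3031 μg/mL.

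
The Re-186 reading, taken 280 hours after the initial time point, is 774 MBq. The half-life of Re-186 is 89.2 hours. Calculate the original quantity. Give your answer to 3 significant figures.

6820 MBq

Number of half-lives elapsed: n = 280/89.2 ≈ 3.139.
A₀ = A × 2^n = 774 × 2^3.139 = 774 × 8.8092 ≈ 6818.3 MBq.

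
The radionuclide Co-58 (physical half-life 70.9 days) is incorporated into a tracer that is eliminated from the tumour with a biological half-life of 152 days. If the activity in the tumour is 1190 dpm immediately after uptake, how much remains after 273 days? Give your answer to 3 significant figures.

23.8 dpm

1/t_eff = 1/t_phys + 1/t_biol = 1/70.9 + 1/152 = 0.020683 per day.
t_eff = 70.9 × 152 / (70.9 + 152) ≈ 48.348 days.
Remaining = 1190 × (1/2)^(273/48.348) = 1190 × (1/2)^5.6465 ≈ 23.756 dpm.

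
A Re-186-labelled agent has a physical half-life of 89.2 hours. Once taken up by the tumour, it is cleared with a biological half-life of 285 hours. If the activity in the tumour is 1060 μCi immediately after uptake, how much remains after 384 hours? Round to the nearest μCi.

1/t_eff = 1/t_phys + 1/t_biol = 1/89.2 + 1/285 = 0.01472 per hour.
t_eff = 89.2 × 285 / (89.2 + 285) ≈ 67.937 hours.
Remaining = 1060 × (1/2)^(384/67.937) = 1060 × (1/2)^5.6523 ≈ 21.076 μCi.

21 μCi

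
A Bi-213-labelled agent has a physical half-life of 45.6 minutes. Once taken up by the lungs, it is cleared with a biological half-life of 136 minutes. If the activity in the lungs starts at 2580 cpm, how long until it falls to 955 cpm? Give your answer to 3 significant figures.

1/t_eff = 1/t_phys + 1/t_biol = 1/45.6 + 1/136 = 0.029283 per minute.
t_eff = 45.6 × 136 / (45.6 + 136) ≈ 34.15 minutes.
n = log₂(2580/955) ≈ 1.4338; t = 1.4338 × 34.15 ≈ 48.964 minutes.

49.0 minutes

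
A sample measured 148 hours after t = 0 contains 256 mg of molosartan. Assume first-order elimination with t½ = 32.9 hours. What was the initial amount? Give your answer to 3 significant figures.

Number of half-lives elapsed: n = 148/32.9 ≈ 4.4985.
A₀ = A × 2^n = 256 × 2^4.4985 = 256 × 22.604 ≈ 5786.5 mg.

5790 mg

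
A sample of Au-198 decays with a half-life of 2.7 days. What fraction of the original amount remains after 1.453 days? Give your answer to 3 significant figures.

n = 1.453/2.7 ≈ 0.53815 half-lives.
Fraction remaining = (1/2)^0.53815 ≈ 0.68865.

0.689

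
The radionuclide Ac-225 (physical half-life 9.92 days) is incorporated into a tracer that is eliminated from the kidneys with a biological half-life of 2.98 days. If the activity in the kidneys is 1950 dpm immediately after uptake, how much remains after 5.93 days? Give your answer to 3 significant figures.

324 dpm

1/t_eff = 1/t_phys + 1/t_biol = 1/9.92 + 1/2.98 = 0.43638 per day.
t_eff = 9.92 × 2.98 / (9.92 + 2.98) ≈ 2.2916 days.
Remaining = 1950 × (1/2)^(5.93/2.2916) = 1950 × (1/2)^2.5877 ≈ 324.38 dpm.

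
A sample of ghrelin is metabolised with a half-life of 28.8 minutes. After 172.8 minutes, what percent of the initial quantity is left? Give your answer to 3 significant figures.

1.56%

n = 172.8/28.8 ≈ 6 half-lives.
Fraction remaining = (1/2)^6 ≈ 0.015625, i.e. 1.5625%.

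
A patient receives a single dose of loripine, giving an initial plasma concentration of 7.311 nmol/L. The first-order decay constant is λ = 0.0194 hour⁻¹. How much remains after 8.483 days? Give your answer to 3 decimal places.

t½ = ln 2 / λ = 0.69315 / 0.0194 ≈ 35.729 hours.
Convert the elapsed time: 8.483 days = 203.592 hours.
Number of half-lives: n = 203.592/35.729 ≈ 5.6982.
Remaining = 7.311 × (1/2)^5.6982 = 7.311 × 0.019261 ≈ 0.14082 nmol/L.

0.141 nmol/L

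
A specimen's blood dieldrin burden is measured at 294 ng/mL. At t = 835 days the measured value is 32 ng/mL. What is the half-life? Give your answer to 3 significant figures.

A/A₀ = 32/294 ≈ 0.10884.
n = log₂(9.1875) ≈ 3.1997 half-lives elapsed in 835 days.
t½ = 835/3.1997 ≈ 260.96 days.

261 days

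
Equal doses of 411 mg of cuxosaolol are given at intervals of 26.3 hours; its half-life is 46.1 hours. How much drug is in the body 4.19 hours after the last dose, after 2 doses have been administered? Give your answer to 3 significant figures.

The 2 doses were given 30.49, 4.19 hours ago.
Total = 411·(1/2)^(30.49/46.1) + 411·(1/2)^(4.19/46.1)
      = 259.86 + 385.91 ≈ 645.77 mg.

646 mg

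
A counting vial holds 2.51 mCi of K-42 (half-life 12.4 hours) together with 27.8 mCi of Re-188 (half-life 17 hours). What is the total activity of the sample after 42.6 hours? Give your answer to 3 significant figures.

5.13 mCi

K-42: 2.51 × (1/2)^(42.6/12.4) = 2.51 × (1/2)^3.4355 ≈ 0.232 mCi.
Re-188: 27.8 × (1/2)^(42.6/17) = 27.8 × (1/2)^2.5059 ≈ 4.8944 mCi.
Total = 0.232 + 4.8944 ≈ 5.1264 mCi.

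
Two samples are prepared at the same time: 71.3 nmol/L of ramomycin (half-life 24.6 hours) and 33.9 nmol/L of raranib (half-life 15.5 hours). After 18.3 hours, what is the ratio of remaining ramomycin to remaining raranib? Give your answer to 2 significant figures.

2.8

ramomycin: 71.3 × (1/2)^(18.3/24.6) = 71.3 × (1/2)^0.7439 ≈ 42.575 nmol/L.
raranib: 33.9 × (1/2)^(18.3/15.5) = 33.9 × (1/2)^1.1806 ≈ 14.955 nmol/L.
Ratio ≈ 42.575 / 14.955 ≈ 2.8468.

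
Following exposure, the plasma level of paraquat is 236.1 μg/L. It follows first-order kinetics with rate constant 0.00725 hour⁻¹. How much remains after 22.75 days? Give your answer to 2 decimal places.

4.51 μg/L

t½ = ln 2 / λ = 0.69315 / 0.00725 ≈ 95.607 hours.
Convert the elapsed time: 22.75 days = 546 hours.
Number of half-lives: n = 546/95.607 ≈ 5.7109.
Remaining = 236.1 × (1/2)^5.7109 = 236.1 × 0.019092 ≈ 4.5076 μg/L.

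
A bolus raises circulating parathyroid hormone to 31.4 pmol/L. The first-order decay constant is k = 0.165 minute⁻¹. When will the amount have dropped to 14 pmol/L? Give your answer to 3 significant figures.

4.90 minutes

t½ = ln 2 / k = 0.69315 / 0.165 ≈ 4.2009 minutes.
Fraction remaining = 14/31.4 ≈ 0.44586.
n = log₂(31.4/14) = ln(2.2429)/ln 2 ≈ 1.1653 half-lives.
t = n × t½ = 1.1653 × 4.2009 ≈ 4.8955 minutes.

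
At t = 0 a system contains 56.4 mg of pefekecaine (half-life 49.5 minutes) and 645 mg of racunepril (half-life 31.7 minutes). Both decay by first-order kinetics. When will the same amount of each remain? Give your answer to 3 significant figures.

Set 56.4·(1/2)^(t/49.5) = 645·(1/2)^(t/31.7).
Taking log₂: log₂(56.4/645) = t·(1/49.5 − 1/31.7).
log₂(0.087442) = -3.5155; 1/49.5 − 1/31.7 = -0.011344.
t = -3.5155 / -0.011344 ≈ 309.91 minutes.

310 minutes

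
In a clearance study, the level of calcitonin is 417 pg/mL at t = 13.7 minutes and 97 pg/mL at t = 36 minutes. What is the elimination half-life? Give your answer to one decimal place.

Over Δt = 36 − 13.7 = 22.3 minutes, the level fell by a factor of 417/97 ≈ 4.299.
n = log₂(4.299) ≈ 2.104 half-lives, so t½ = 22.3/2.104 ≈ 10.599 minutes.

10.6 minutes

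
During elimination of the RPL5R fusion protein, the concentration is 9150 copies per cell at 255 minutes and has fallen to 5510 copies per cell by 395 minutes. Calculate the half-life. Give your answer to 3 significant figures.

191 minutes

Over Δt = 395 − 255 = 140 minutes, the level fell by a factor of 9150/5510 ≈ 1.6606.
n = log₂(1.6606) ≈ 0.73172 half-lives, so t½ = 140/0.73172 ≈ 191.33 minutes.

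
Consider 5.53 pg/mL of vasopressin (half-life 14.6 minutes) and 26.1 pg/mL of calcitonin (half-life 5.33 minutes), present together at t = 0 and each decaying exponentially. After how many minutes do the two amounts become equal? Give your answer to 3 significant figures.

Set 5.53·(1/2)^(t/14.6) = 26.1·(1/2)^(t/5.33).
Taking log₂: log₂(5.53/26.1) = t·(1/14.6 − 1/5.33).
log₂(0.21188) = -2.2387; 1/14.6 − 1/5.33 = -0.11912.
t = -2.2387 / -0.11912 ≈ 18.793 minutes.

18.8 minutes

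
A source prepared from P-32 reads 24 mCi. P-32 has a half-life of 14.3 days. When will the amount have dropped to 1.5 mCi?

1.5/24 = 1/16, so 4 half-lives have elapsed.
t = 4 × 14.3 = 57.2 days.

57.2 days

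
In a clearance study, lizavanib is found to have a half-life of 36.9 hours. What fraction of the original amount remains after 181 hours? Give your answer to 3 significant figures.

n = 181/36.9 ≈ 4.9051 half-lives.
Fraction remaining = (1/2)^4.9051 ≈ 0.033374.

0.0334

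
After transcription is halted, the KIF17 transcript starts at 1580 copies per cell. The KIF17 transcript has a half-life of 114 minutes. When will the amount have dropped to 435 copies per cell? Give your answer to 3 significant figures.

212 minutes

Fraction remaining = 435/1580 ≈ 0.27532.
n = log₂(1580/435) = ln(3.6322)/ln 2 ≈ 1.8608 half-lives.
t = n × t½ = 1.8608 × 114 ≈ 212.14 minutes.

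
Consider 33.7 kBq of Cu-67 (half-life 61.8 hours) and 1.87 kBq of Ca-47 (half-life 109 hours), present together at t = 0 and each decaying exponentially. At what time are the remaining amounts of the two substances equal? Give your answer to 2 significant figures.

Set 33.7·(1/2)^(t/61.8) = 1.87·(1/2)^(t/109).
Taking log₂: log₂(33.7/1.87) = t·(1/61.8 − 1/109).
log₂(18.021) = 4.1716; 1/61.8 − 1/109 = 0.0070069.
t = 4.1716 / 0.0070069 ≈ 595.36 hours.

600 hours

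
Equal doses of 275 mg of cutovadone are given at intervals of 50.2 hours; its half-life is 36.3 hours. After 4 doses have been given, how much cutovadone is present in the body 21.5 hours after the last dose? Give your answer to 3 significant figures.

The 4 doses were given 172.1, 121.9, 71.7, 21.5 hours ago.
Total = 275·(1/2)^(172.1/36.3) + 275·(1/2)^(121.9/36.3) + 275·(1/2)^(71.7/36.3) + 275·(1/2)^(21.5/36.3)
      = 10.283 + 26.819 + 69.942 + 182.4 ≈ 289.45 mg.

289 mg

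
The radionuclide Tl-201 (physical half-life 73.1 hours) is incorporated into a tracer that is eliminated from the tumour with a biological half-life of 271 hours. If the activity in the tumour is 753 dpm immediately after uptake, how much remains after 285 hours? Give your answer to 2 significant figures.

1/t_eff = 1/t_phys + 1/t_biol = 1/73.1 + 1/271 = 0.01737 per hour.
t_eff = 73.1 × 271 / (73.1 + 271) ≈ 57.571 hours.
Remaining = 753 × (1/2)^(285/57.571) = 753 × (1/2)^4.9504 ≈ 24.354 dpm.

24 dpm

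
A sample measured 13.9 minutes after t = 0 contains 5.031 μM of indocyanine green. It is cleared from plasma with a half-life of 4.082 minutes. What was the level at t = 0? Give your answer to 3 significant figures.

53.3 μM

Number of half-lives elapsed: n = 13.9/4.082 ≈ 3.4052.
A₀ = A × 2^n = 5.031 × 2^3.4052 = 5.031 × 10.594 ≈ 53.299 μM.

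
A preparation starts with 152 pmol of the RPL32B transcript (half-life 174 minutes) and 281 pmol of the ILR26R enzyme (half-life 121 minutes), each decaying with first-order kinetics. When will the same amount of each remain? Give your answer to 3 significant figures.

352 minutes

Set 152·(1/2)^(t/174) = 281·(1/2)^(t/121).
Taking log₂: log₂(152/281) = t·(1/174 − 1/121).
log₂(0.54093) = -0.8865; 1/174 − 1/121 = -0.0025173.
t = -0.8865 / -0.0025173 ≈ 352.16 minutes.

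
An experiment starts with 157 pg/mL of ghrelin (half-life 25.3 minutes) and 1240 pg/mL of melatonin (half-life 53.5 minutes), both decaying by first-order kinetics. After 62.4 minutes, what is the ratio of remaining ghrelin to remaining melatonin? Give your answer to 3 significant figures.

ghrelin: 157 × (1/2)^(62.4/25.3) = 157 × (1/2)^2.4664 ≈ 28.408 pg/mL.
melatonin: 1240 × (1/2)^(62.4/53.5) = 1240 × (1/2)^1.1664 ≈ 552.48 pg/mL.
Ratio ≈ 28.408 / 552.48 ≈ 0.051419.

0.0514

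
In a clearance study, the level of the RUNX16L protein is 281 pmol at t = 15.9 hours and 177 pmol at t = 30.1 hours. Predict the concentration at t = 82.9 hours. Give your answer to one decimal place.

Over Δt = 30.1 − 15.9 = 14.2 hours, the level fell by a factor of 281/177 ≈ 1.5876.
n = log₂(1.5876) ≈ 0.66682 half-lives, so t½ = 14.2/0.66682 ≈ 21.295 hours.
From t = 30.1 to t = 82.9: 177 × (1/2)^((82.9−30.1)/21.295) ≈ 31.738 pmol.

31.7 pmol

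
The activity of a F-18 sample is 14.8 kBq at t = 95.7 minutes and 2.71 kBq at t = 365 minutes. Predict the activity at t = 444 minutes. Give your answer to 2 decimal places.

Over Δt = 365 − 95.7 = 269.3 minutes, the level fell by a factor of 14.8/2.71 ≈ 5.4613.
n = log₂(5.4613) ≈ 2.4492 half-lives, so t½ = 269.3/2.4492 ≈ 109.95 minutes.
From t = 365 to t = 444: 2.71 × (1/2)^((444−365)/109.95) ≈ 1.647 kBq.

1.65 kBq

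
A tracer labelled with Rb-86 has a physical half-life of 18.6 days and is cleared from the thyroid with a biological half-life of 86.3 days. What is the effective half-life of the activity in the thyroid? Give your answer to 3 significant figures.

15.3 days

1/t_eff = 1/t_phys + 1/t_biol = 1/18.6 + 1/86.3 = 0.065351 per day.
t_eff = 18.6 × 86.3 / (18.6 + 86.3) ≈ 15.302 days.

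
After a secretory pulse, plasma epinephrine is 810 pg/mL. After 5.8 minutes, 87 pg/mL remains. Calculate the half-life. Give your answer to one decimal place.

1.8 minutes

A/A₀ = 87/810 ≈ 0.10741.
n = log₂(9.3103) ≈ 3.2188 half-lives elapsed in 5.8 minutes.
t½ = 5.8/3.2188 ≈ 1.8019 minutes.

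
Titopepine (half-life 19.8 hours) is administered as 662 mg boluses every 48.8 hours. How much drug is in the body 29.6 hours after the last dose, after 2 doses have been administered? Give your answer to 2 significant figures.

280 mg

The 2 doses were given 78.4, 29.6 hours ago.
Total = 662·(1/2)^(78.4/19.8) + 662·(1/2)^(29.6/19.8)
      = 42.55 + 234.87 ≈ 277.42 mg.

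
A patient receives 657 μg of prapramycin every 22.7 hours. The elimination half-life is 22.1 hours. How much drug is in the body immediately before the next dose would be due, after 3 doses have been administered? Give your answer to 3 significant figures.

558 μg

The 3 doses were given 68.1, 45.4, 22.7 hours ago.
Total = 657·(1/2)^(68.1/22.1) + 657·(1/2)^(45.4/22.1) + 657·(1/2)^(22.7/22.1)
      = 77.617 + 158.18 + 322.38 ≈ 558.18 μg.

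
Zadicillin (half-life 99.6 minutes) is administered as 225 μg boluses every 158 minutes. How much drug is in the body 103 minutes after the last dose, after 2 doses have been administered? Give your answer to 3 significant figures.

146 μg

The 2 doses were given 261, 103 minutes ago.
Total = 225·(1/2)^(261/99.6) + 225·(1/2)^(103/99.6)
      = 36.588 + 109.87 ≈ 146.46 μg.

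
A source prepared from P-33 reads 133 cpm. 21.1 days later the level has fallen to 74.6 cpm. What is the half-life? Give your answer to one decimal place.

A/A₀ = 74.6/133 ≈ 0.5609.
n = log₂(1.7828) ≈ 0.83418 half-lives elapsed in 21.1 days.
t½ = 21.1/0.83418 ≈ 25.294 days.

25.3 days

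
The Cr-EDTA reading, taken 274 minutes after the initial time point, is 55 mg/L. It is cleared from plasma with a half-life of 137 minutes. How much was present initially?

Number of half-lives elapsed: n = 274/137 ≈ 2.
A₀ = A × 2^n = 55 × 2^2 = 55 × 4 ≈ 220 mg/L.

220 mg/L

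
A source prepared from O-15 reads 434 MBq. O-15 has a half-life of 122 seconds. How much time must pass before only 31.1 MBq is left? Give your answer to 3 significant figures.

464 seconds

Fraction remaining = 31.1/434 ≈ 0.071659.
n = log₂(434/31.1) = ln(13.955)/ln 2 ≈ 3.8027 half-lives.
t = n × t½ = 3.8027 × 122 ≈ 463.93 seconds.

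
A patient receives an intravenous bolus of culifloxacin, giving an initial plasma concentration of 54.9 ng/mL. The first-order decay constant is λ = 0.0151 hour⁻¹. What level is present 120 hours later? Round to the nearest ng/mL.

9 ng/mL

t½ = ln 2 / λ = 0.69315 / 0.0151 ≈ 45.904 hours.
Number of half-lives: n = 120/45.904 ≈ 2.6142.
Remaining = 54.9 × (1/2)^2.6142 = 54.9 × 0.16333 ≈ 8.9667 ng/mL.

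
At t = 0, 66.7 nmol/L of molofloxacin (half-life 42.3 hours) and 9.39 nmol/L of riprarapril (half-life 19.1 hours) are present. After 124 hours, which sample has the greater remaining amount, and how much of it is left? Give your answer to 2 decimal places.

molofloxacin, 8.74 nmol/L

molofloxacin: 66.7 × (1/2)^2.9314 ≈ 8.7433 nmol/L.
riprarapril: 9.39 × (1/2)^6.4921 ≈ 0.10431 nmol/L.
Molofloxacin has more remaining, at ≈ 8.7433 nmol/L.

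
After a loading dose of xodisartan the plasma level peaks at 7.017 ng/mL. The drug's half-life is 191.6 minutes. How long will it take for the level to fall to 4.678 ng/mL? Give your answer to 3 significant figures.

Fraction remaining = 4.678/7.017 ≈ 0.66667.
n = log₂(7.017/4.678) = ln(1.5)/ln 2 ≈ 0.58496 half-lives.
t = n × t½ = 0.58496 × 191.6 ≈ 112.08 minutes.

112 minutes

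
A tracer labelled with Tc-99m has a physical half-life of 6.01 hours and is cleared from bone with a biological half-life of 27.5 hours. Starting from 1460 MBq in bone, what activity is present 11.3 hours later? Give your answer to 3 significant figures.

1/t_eff = 1/t_phys + 1/t_biol = 1/6.01 + 1/27.5 = 0.20275 per hour.
t_eff = 6.01 × 27.5 / (6.01 + 27.5) ≈ 4.9321 hours.
Remaining = 1460 × (1/2)^(11.3/4.9321) = 1460 × (1/2)^2.2911 ≈ 298.3 MBq.

298 MBq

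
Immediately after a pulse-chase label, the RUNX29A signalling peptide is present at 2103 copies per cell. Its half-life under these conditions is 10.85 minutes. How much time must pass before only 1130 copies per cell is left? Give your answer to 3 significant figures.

Fraction remaining = 1130/2103 ≈ 0.53733.
n = log₂(2103/1130) = ln(1.8611)/ln 2 ≈ 0.89613 half-lives.
t = n × t½ = 0.89613 × 10.85 ≈ 9.723 minutes.

9.72 minutes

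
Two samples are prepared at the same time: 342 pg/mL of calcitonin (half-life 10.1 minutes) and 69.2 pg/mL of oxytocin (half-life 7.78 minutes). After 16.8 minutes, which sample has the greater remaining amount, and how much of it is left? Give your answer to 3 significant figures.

calcitonin, 108 pg/mL

calcitonin: 342 × (1/2)^1.6634 ≈ 107.97 pg/mL.
oxytocin: 69.2 × (1/2)^2.1594 ≈ 15.491 pg/mL.
Calcitonin has more remaining, at ≈ 107.97 pg/mL.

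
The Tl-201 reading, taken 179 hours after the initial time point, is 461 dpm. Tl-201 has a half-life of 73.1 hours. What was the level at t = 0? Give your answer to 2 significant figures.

2500 dpm

Number of half-lives elapsed: n = 179/73.1 ≈ 2.4487.
A₀ = A × 2^n = 461 × 2^2.4487 = 461 × 5.4592 ≈ 2516.7 dpm.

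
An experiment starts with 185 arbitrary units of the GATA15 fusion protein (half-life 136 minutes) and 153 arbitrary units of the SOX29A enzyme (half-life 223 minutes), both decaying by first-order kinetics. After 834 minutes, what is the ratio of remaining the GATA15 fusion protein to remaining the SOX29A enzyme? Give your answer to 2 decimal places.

0.23

GATA15 fusion protein: 185 × (1/2)^(834/136) = 185 × (1/2)^6.1324 ≈ 2.6372 arbitrary units.
SOX29A enzyme: 153 × (1/2)^(834/223) = 153 × (1/2)^3.7399 ≈ 11.452 arbitrary units.
Ratio ≈ 2.6372 / 11.452 ≈ 0.23029.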